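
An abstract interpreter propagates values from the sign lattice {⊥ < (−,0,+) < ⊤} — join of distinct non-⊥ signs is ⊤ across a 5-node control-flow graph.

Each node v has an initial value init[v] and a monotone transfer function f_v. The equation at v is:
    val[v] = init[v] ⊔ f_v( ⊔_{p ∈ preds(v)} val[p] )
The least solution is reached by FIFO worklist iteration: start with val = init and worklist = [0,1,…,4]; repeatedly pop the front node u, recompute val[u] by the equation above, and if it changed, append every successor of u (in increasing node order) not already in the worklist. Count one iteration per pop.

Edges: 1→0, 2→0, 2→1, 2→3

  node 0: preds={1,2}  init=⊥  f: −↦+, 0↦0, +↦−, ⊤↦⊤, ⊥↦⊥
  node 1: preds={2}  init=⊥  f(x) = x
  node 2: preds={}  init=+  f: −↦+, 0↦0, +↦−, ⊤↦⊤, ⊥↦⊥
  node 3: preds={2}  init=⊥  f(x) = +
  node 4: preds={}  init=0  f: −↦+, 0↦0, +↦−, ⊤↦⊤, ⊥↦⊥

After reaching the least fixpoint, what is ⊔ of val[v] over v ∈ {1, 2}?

+

Worklist (6 pops):
  #1 pop 0: in=+ → − (was ⊥); enqueue []
  #2 pop 1: in=+ → + (was ⊥); enqueue [0]
  #3 pop 2: in=⊥ → + (no change)
  #4 pop 3: in=+ → + (was ⊥); enqueue []
  #5 pop 4: in=⊥ → 0 (no change)
  #6 pop 0: in=+ → − (no change)

Fixpoint:
  val[0] = −
  val[1] = +
  val[2] = +
  val[3] = +
  val[4] = 0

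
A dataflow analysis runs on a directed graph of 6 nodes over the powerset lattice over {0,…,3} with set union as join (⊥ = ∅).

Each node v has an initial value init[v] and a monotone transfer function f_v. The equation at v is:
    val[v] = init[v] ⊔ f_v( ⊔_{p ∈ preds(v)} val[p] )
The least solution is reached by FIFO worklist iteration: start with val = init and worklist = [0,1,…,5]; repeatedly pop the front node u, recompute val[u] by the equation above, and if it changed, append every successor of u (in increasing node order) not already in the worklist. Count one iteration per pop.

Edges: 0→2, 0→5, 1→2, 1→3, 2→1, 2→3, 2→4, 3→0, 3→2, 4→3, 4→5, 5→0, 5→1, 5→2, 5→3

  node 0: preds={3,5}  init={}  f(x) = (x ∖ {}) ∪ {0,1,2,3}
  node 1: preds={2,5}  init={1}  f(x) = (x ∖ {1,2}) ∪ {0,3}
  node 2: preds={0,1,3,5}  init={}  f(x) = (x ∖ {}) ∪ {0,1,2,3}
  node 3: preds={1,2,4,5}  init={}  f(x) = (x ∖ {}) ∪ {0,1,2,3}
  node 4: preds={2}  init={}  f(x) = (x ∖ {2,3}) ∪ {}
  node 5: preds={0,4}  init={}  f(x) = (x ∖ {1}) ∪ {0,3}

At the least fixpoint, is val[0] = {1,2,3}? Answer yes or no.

no

Worklist (10 pops):
  #1 pop 0: in={} → {0,1,2,3} (was {}); enqueue []
  #2 pop 1: in={} → {0,1,3} (was {1}); enqueue []
  #3 pop 2: in={0,1,2,3} → {0,1,2,3} (was {}); enqueue [1]
  #4 pop 3: in={0,1,2,3} → {0,1,2,3} (was {}); enqueue [0,2]
  #5 pop 4: in={0,1,2,3} → {0,1} (was {}); enqueue [3]
  #6 pop 5: in={0,1,2,3} → {0,2,3} (was {}); enqueue []
  #7 pop 1: in={0,1,2,3} → {0,1,3} (no change)
  #8 pop 0: in={0,1,2,3} → {0,1,2,3} (no change)
  #9 pop 2: in={0,1,2,3} → {0,1,2,3} (no change)
  #10 pop 3: in={0,1,2,3} → {0,1,2,3} (no change)

Fixpoint:
  val[0] = {0,1,2,3}
  val[1] = {0,1,3}
  val[2] = {0,1,2,3}
  val[3] = {0,1,2,3}
  val[4] = {0,1}
  val[5] = {0,2,3}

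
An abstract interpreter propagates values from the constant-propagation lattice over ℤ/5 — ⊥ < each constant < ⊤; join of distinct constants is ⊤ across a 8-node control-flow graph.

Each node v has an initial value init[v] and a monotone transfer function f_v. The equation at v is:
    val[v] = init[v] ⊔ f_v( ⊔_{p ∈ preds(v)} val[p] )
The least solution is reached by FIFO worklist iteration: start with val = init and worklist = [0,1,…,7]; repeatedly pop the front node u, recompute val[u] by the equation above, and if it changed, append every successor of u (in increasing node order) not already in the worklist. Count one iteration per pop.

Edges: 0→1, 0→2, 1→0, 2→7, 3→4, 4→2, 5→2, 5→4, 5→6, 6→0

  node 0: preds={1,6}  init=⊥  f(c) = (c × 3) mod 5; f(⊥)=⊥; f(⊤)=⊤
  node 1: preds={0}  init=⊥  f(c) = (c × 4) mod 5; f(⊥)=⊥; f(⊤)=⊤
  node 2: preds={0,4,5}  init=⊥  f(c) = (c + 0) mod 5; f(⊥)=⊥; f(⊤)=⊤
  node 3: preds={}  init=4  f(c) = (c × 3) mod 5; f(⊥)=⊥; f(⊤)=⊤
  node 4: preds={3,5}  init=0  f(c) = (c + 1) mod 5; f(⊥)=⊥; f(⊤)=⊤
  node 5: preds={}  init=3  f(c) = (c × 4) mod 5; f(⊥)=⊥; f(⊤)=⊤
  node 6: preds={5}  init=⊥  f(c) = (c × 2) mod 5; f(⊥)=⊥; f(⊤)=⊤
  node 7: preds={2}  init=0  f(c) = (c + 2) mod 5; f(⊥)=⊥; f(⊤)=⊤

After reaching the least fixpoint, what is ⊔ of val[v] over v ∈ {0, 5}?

Trace (16 dequeues):
  [1] u=0 | in ⊥ | out ⊥ | ==
  [2] u=1 | in ⊥ | out ⊥ | ==
  [3] u=2 | in ⊤ | out ⊤ | prev ⊥ | push {}
  [4] u=3 | in ⊥ | out 4 | ==
  [5] u=4 | in ⊤ | out ⊤ | prev 0 | push {2}
  [6] u=5 | in ⊥ | out 3 | ==
  [7] u=6 | in 3 | out 1 | prev ⊥ | push {0}
  [8] u=7 | in ⊤ | out ⊤ | prev 0 | push {}
  [9] u=2 | in ⊤ | out ⊤ | ==
  [10] u=0 | in 1 | out 3 | prev ⊥ | push {1,2}
  [11] u=1 | in 3 | out 2 | prev ⊥ | push {0}
  [12] u=2 | in ⊤ | out ⊤ | ==
  [13] u=0 | in ⊤ | out ⊤ | prev 3 | push {1,2}
  [14] u=1 | in ⊤ | out ⊤ | prev 2 | push {0}
  [15] u=2 | in ⊤ | out ⊤ | ==
  [16] u=0 | in ⊤ | out ⊤ | ==

Converged values:
  [0] ⊤
  [1] ⊤
  [2] ⊤
  [3] 4
  [4] ⊤
  [5] 3
  [6] 1
  [7] ⊤

⊤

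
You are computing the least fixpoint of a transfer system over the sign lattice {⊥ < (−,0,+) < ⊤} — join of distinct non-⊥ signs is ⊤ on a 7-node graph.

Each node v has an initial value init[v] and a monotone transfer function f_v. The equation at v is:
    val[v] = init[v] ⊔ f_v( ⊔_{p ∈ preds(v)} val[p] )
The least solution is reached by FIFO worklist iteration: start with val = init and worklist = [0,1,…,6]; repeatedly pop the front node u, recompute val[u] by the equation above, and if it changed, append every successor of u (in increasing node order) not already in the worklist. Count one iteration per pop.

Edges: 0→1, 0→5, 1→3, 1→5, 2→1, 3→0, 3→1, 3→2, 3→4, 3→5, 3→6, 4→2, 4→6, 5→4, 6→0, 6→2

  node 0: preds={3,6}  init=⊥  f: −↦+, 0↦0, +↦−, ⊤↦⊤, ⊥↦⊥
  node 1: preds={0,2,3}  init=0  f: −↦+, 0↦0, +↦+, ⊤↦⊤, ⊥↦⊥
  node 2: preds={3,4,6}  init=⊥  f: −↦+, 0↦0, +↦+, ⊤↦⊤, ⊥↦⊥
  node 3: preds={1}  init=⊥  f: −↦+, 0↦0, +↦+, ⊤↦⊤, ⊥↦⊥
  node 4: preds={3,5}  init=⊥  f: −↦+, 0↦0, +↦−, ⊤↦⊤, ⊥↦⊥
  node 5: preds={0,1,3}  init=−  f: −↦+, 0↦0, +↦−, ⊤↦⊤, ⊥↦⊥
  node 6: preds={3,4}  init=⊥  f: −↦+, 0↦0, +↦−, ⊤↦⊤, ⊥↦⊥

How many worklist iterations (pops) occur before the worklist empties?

19

Iteration log — 19 steps:
  step 1. node 0  ⊔preds=⊥  new=⊥  stable
  step 2. node 1  ⊔preds=⊥  new=0  stable
  step 3. node 2  ⊔preds=⊥  new=⊥  stable
  step 4. node 3  ⊔preds=0  new=0  old=⊥  +wl: 0,1,2
  step 5. node 4  ⊔preds=⊤  new=⊤  old=⊥  +wl: 
  step 6. node 5  ⊔preds=0  new=⊤  old=−  +wl: 4
  step 7. node 6  ⊔preds=⊤  new=⊤  old=⊥  +wl: 
  step 8. node 0  ⊔preds=⊤  new=⊤  old=⊥  +wl: 5
  step 9. node 1  ⊔preds=⊤  new=⊤  old=0  +wl: 3
  step 10. node 2  ⊔preds=⊤  new=⊤  old=⊥  +wl: 1
  step 11. node 4  ⊔preds=⊤  new=⊤  stable
  step 12. node 5  ⊔preds=⊤  new=⊤  stable
  step 13. node 3  ⊔preds=⊤  new=⊤  old=0  +wl: 0,2,4,5,6
  step 14. node 1  ⊔preds=⊤  new=⊤  stable
  step 15. node 0  ⊔preds=⊤  new=⊤  stable
  step 16. node 2  ⊔preds=⊤  new=⊤  stable
  step 17. node 4  ⊔preds=⊤  new=⊤  stable
  step 18. node 5  ⊔preds=⊤  new=⊤  stable
  step 19. node 6  ⊔preds=⊤  new=⊤  stable

Least fixpoint reached:
  node 0: ⊤
  node 1: ⊤
  node 2: ⊤
  node 3: ⊤
  node 4: ⊤
  node 5: ⊤
  node 6: ⊤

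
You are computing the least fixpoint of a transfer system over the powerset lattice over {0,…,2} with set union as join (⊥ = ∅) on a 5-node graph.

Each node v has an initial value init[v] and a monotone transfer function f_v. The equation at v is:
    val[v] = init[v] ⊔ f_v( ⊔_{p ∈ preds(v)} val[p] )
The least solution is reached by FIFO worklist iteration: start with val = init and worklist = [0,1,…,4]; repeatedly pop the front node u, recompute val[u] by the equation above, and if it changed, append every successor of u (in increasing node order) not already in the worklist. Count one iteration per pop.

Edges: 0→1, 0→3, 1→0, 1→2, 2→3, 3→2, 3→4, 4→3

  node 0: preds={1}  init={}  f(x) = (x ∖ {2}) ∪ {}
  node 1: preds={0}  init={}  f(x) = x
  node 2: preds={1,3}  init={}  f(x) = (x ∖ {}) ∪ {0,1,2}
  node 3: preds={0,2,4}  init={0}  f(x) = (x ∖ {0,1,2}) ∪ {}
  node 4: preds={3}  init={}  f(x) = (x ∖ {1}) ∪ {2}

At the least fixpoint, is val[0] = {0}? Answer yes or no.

Trace (6 dequeues):
  [1] u=0 | in {} | out {} | ==
  [2] u=1 | in {} | out {} | ==
  [3] u=2 | in {0} | out {0,1,2} | prev {} | push {}
  [4] u=3 | in {0,1,2} | out {0} | ==
  [5] u=4 | in {0} | out {0,2} | prev {} | push {3}
  [6] u=3 | in {0,1,2} | out {0} | ==

Converged values:
  [0] {}
  [1] {}
  [2] {0,1,2}
  [3] {0}
  [4] {0,2}

no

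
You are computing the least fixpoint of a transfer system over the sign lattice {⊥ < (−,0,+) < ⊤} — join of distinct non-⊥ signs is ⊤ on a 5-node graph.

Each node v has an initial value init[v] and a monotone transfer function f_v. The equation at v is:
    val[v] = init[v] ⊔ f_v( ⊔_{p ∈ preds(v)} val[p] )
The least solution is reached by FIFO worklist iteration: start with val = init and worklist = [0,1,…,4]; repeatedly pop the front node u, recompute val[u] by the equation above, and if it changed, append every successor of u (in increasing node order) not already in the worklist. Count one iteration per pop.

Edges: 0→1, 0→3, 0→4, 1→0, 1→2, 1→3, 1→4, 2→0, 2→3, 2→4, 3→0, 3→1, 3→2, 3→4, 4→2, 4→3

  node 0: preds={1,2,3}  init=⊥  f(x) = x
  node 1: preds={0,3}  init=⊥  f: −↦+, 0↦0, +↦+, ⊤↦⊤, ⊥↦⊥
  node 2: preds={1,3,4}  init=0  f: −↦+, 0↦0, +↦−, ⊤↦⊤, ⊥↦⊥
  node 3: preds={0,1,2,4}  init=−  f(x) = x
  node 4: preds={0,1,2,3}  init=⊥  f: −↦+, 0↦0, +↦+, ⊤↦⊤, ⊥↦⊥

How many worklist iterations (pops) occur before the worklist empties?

9

Iteration log — 9 steps:
  step 1. node 0  ⊔preds=⊤  new=⊤  old=⊥  +wl: 
  step 2. node 1  ⊔preds=⊤  new=⊤  old=⊥  +wl: 0
  step 3. node 2  ⊔preds=⊤  new=⊤  old=0  +wl: 
  step 4. node 3  ⊔preds=⊤  new=⊤  old=−  +wl: 1,2
  step 5. node 4  ⊔preds=⊤  new=⊤  old=⊥  +wl: 3
  step 6. node 0  ⊔preds=⊤  new=⊤  stable
  step 7. node 1  ⊔preds=⊤  new=⊤  stable
  step 8. node 2  ⊔preds=⊤  new=⊤  stable
  step 9. node 3  ⊔preds=⊤  new=⊤  stable

Least fixpoint reached:
  node 0: ⊤
  node 1: ⊤
  node 2: ⊤
  node 3: ⊤
  node 4: ⊤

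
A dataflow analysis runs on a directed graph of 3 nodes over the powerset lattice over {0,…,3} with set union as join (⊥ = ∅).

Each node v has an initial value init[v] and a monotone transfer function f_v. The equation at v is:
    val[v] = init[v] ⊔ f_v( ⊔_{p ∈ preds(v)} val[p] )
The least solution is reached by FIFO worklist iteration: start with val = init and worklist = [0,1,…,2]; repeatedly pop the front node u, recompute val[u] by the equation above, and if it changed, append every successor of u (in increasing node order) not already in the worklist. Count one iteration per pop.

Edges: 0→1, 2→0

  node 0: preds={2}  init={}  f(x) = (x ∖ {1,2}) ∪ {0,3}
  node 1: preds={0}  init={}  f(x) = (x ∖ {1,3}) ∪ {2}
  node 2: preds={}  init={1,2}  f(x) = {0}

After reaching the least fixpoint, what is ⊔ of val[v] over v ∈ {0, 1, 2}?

{0,1,2,3}

Worklist (4 pops):
  #1 pop 0: in={1,2} → {0,3} (was {}); enqueue []
  #2 pop 1: in={0,3} → {0,2} (was {}); enqueue []
  #3 pop 2: in={} → {0,1,2} (was {1,2}); enqueue [0]
  #4 pop 0: in={0,1,2} → {0,3} (no change)

Fixpoint:
  val[0] = {0,3}
  val[1] = {0,2}
  val[2] = {0,1,2}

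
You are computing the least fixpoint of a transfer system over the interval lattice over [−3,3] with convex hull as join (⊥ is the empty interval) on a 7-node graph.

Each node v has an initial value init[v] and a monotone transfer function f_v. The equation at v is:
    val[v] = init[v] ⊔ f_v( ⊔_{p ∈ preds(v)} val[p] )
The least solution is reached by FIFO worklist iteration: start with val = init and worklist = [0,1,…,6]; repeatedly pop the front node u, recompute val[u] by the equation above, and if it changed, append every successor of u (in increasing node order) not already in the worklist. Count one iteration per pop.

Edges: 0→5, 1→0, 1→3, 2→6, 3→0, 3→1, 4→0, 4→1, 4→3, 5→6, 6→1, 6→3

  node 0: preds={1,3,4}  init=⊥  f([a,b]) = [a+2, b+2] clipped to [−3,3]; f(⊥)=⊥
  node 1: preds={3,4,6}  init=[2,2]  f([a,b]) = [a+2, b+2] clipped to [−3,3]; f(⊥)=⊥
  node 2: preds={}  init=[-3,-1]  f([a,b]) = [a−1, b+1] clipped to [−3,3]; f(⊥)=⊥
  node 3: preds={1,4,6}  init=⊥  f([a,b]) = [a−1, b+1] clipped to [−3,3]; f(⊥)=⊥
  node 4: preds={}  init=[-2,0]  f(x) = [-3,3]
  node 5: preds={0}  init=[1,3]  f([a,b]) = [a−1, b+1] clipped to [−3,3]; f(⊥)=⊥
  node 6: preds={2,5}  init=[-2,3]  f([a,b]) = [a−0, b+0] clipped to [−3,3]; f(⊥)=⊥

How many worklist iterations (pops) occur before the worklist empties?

Trace (13 dequeues):
  [1] u=0 | in [-2,2] | out [0,3] | prev ⊥ | push {}
  [2] u=1 | in [-2,3] | out [0,3] | prev [2,2] | push {0}
  [3] u=2 | in ⊥ | out [-3,-1] | ==
  [4] u=3 | in [-2,3] | out [-3,3] | prev ⊥ | push {1}
  [5] u=4 | in ⊥ | out [-3,3] | prev [-2,0] | push {3}
  [6] u=5 | in [0,3] | out [-1,3] | prev [1,3] | push {}
  [7] u=6 | in [-3,3] | out [-3,3] | prev [-2,3] | push {}
  [8] u=0 | in [-3,3] | out [-1,3] | prev [0,3] | push {5}
  [9] u=1 | in [-3,3] | out [-1,3] | prev [0,3] | push {0}
  [10] u=3 | in [-3,3] | out [-3,3] | ==
  [11] u=5 | in [-1,3] | out [-2,3] | prev [-1,3] | push {6}
  [12] u=0 | in [-3,3] | out [-1,3] | ==
  [13] u=6 | in [-3,3] | out [-3,3] | ==

Converged values:
  [0] [-1,3]
  [1] [-1,3]
  [2] [-3,-1]
  [3] [-3,3]
  [4] [-3,3]
  [5] [-2,3]
  [6] [-3,3]

13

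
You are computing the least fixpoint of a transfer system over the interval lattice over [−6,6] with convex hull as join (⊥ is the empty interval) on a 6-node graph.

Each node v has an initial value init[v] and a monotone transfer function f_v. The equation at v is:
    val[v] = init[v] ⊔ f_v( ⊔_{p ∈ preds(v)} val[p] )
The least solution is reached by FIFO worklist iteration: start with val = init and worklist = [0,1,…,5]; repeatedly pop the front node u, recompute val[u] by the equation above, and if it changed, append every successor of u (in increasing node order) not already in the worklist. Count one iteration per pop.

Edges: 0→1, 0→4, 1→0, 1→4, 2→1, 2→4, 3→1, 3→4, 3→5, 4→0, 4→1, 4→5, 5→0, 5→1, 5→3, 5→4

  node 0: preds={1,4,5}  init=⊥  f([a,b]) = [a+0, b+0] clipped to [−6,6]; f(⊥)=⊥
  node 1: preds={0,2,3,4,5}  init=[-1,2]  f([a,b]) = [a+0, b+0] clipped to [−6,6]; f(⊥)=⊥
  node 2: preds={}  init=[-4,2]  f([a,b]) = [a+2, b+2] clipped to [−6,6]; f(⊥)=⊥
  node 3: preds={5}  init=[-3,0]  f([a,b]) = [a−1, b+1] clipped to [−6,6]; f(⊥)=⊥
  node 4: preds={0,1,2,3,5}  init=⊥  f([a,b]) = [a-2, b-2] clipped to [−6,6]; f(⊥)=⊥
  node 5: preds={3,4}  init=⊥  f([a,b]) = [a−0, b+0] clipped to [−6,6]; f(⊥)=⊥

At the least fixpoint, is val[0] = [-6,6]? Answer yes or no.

yes

Worklist (49 pops):
  #1 pop 0: in=[-1,2] → [-1,2] (was ⊥); enqueue []
  #2 pop 1: in=[-4,2] → [-4,2] (was [-1,2]); enqueue [0]
  #3 pop 2: in=⊥ → [-4,2] (no change)
  #4 pop 3: in=⊥ → [-3,0] (no change)
  #5 pop 4: in=[-4,2] → [-6,0] (was ⊥); enqueue [1]
  #6 pop 5: in=[-6,0] → [-6,0] (was ⊥); enqueue [3,4]
  #7 pop 0: in=[-6,2] → [-6,2] (was [-1,2]); enqueue []
  #8 pop 1: in=[-6,2] → [-6,2] (was [-4,2]); enqueue [0]
  #9 pop 3: in=[-6,0] → [-6,1] (was [-3,0]); enqueue [1,5]
  #10 pop 4: in=[-6,2] → [-6,0] (no change)
  #11 pop 0: in=[-6,2] → [-6,2] (no change)
  #12 pop 1: in=[-6,2] → [-6,2] (no change)
  #13 pop 5: in=[-6,1] → [-6,1] (was [-6,0]); enqueue [0,1,3,4]
  #14 pop 0: in=[-6,2] → [-6,2] (no change)
  #15 pop 1: in=[-6,2] → [-6,2] (no change)
  #16 pop 3: in=[-6,1] → [-6,2] (was [-6,1]); enqueue [1,5]
  #17 pop 4: in=[-6,2] → [-6,0] (no change)
  #18 pop 1: in=[-6,2] → [-6,2] (no change)
  #19 pop 5: in=[-6,2] → [-6,2] (was [-6,1]); enqueue [0,1,3,4]
  #20 pop 0: in=[-6,2] → [-6,2] (no change)
  #21 pop 1: in=[-6,2] → [-6,2] (no change)
  #22 pop 3: in=[-6,2] → [-6,3] (was [-6,2]); enqueue [1,5]
  #23 pop 4: in=[-6,3] → [-6,1] (was [-6,0]); enqueue [0]
  #24 pop 1: in=[-6,3] → [-6,3] (was [-6,2]); enqueue [4]
  #25 pop 5: in=[-6,3] → [-6,3] (was [-6,2]); enqueue [1,3]
  #26 pop 0: in=[-6,3] → [-6,3] (was [-6,2]); enqueue []
  #27 pop 4: in=[-6,3] → [-6,1] (no change)
  #28 pop 1: in=[-6,3] → [-6,3] (no change)
  #29 pop 3: in=[-6,3] → [-6,4] (was [-6,3]); enqueue [1,4,5]
  #30 pop 1: in=[-6,4] → [-6,4] (was [-6,3]); enqueue [0]
  #31 pop 4: in=[-6,4] → [-6,2] (was [-6,1]); enqueue [1]
  #32 pop 5: in=[-6,4] → [-6,4] (was [-6,3]); enqueue [3,4]
  #33 pop 0: in=[-6,4] → [-6,4] (was [-6,3]); enqueue []
  #34 pop 1: in=[-6,4] → [-6,4] (no change)
  #35 pop 3: in=[-6,4] → [-6,5] (was [-6,4]); enqueue [1,5]
  #36 pop 4: in=[-6,5] → [-6,3] (was [-6,2]); enqueue [0]
  #37 pop 1: in=[-6,5] → [-6,5] (was [-6,4]); enqueue [4]
  #38 pop 5: in=[-6,5] → [-6,5] (was [-6,4]); enqueue [1,3]
  #39 pop 0: in=[-6,5] → [-6,5] (was [-6,4]); enqueue []
  #40 pop 4: in=[-6,5] → [-6,3] (no change)
  #41 pop 1: in=[-6,5] → [-6,5] (no change)
  #42 pop 3: in=[-6,5] → [-6,6] (was [-6,5]); enqueue [1,4,5]
  #43 pop 1: in=[-6,6] → [-6,6] (was [-6,5]); enqueue [0]
  #44 pop 4: in=[-6,6] → [-6,4] (was [-6,3]); enqueue [1]
  #45 pop 5: in=[-6,6] → [-6,6] (was [-6,5]); enqueue [3,4]
  #46 pop 0: in=[-6,6] → [-6,6] (was [-6,5]); enqueue []
  #47 pop 1: in=[-6,6] → [-6,6] (no change)
  #48 pop 3: in=[-6,6] → [-6,6] (no change)
  #49 pop 4: in=[-6,6] → [-6,4] (no change)

Fixpoint:
  val[0] = [-6,6]
  val[1] = [-6,6]
  val[2] = [-4,2]
  val[3] = [-6,6]
  val[4] = [-6,4]
  val[5] = [-6,6]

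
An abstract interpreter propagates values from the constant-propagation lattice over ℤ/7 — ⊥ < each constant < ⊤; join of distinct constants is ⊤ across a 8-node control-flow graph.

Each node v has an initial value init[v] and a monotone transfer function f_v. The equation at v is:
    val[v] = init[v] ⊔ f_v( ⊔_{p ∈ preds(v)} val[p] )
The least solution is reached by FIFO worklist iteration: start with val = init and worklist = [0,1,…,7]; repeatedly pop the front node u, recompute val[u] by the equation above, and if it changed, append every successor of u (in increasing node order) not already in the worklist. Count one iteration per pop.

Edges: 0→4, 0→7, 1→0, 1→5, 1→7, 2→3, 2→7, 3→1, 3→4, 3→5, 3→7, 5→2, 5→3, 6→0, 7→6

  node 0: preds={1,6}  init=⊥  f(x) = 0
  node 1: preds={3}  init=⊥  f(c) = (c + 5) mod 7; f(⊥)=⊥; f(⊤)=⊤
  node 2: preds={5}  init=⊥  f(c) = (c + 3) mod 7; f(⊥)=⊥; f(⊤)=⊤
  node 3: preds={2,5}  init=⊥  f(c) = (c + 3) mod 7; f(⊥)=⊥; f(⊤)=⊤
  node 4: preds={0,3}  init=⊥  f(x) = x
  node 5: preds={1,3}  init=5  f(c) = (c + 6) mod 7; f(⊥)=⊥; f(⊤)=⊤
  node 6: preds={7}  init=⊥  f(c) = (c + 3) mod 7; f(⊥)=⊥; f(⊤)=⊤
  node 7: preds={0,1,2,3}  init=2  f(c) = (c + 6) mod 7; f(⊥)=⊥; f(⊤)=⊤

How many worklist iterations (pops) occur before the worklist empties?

16

Iteration log — 16 steps:
  step 1. node 0  ⊔preds=⊥  new=0  old=⊥  +wl: 
  step 2. node 1  ⊔preds=⊥  new=⊥  stable
  step 3. node 2  ⊔preds=5  new=1  old=⊥  +wl: 
  step 4. node 3  ⊔preds=⊤  new=⊤  old=⊥  +wl: 1
  step 5. node 4  ⊔preds=⊤  new=⊤  old=⊥  +wl: 
  step 6. node 5  ⊔preds=⊤  new=⊤  old=5  +wl: 2,3
  step 7. node 6  ⊔preds=2  new=5  old=⊥  +wl: 0
  step 8. node 7  ⊔preds=⊤  new=⊤  old=2  +wl: 6
  step 9. node 1  ⊔preds=⊤  new=⊤  old=⊥  +wl: 5,7
  step 10. node 2  ⊔preds=⊤  new=⊤  old=1  +wl: 
  step 11. node 3  ⊔preds=⊤  new=⊤  stable
  step 12. node 0  ⊔preds=⊤  new=0  stable
  step 13. node 6  ⊔preds=⊤  new=⊤  old=5  +wl: 0
  step 14. node 5  ⊔preds=⊤  new=⊤  stable
  step 15. node 7  ⊔preds=⊤  new=⊤  stable
  step 16. node 0  ⊔preds=⊤  new=0  stable

Least fixpoint reached:
  node 0: 0
  node 1: ⊤
  node 2: ⊤
  node 3: ⊤
  node 4: ⊤
  node 5: ⊤
  node 6: ⊤
  node 7: ⊤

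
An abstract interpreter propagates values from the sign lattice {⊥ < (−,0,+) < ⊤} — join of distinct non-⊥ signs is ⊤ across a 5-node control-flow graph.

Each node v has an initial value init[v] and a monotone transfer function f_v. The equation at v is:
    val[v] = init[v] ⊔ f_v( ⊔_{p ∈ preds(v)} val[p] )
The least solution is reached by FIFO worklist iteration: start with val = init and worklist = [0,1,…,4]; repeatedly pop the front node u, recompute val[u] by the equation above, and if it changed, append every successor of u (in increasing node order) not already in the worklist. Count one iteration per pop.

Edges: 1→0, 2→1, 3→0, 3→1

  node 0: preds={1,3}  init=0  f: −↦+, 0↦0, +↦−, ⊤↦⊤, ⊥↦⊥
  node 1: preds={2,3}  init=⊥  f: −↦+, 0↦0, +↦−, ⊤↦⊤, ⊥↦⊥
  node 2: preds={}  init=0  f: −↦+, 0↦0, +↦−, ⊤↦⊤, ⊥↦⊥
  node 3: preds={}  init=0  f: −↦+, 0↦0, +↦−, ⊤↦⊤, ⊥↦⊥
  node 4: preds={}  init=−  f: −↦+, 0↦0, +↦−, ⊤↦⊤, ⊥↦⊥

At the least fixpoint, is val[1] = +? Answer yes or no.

Iteration log — 6 steps:
  step 1. node 0  ⊔preds=0  new=0  stable
  step 2. node 1  ⊔preds=0  new=0  old=⊥  +wl: 0
  step 3. node 2  ⊔preds=⊥  new=0  stable
  step 4. node 3  ⊔preds=⊥  new=0  stable
  step 5. node 4  ⊔preds=⊥  new=−  stable
  step 6. node 0  ⊔preds=0  new=0  stable

Least fixpoint reached:
  node 0: 0
  node 1: 0
  node 2: 0
  node 3: 0
  node 4: −

no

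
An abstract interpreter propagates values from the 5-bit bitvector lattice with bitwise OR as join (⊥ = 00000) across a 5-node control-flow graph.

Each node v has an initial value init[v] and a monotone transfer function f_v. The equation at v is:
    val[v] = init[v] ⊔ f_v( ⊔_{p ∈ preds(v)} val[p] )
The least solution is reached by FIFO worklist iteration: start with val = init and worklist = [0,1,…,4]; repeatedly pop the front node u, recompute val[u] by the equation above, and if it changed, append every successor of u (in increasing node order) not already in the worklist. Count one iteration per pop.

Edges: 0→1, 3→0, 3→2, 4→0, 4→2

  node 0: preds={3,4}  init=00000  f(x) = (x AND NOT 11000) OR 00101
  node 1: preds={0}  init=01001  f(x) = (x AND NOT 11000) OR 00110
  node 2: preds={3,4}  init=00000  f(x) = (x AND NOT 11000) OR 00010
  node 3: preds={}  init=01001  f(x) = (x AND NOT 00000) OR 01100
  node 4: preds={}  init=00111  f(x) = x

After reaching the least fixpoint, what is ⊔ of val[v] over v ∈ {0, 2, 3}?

Worklist (7 pops):
  #1 pop 0: in=01111 → 00111 (was 00000); enqueue []
  #2 pop 1: in=00111 → 01111 (was 01001); enqueue []
  #3 pop 2: in=01111 → 00111 (was 00000); enqueue []
  #4 pop 3: in=00000 → 01101 (was 01001); enqueue [0,2]
  #5 pop 4: in=00000 → 00111 (no change)
  #6 pop 0: in=01111 → 00111 (no change)
  #7 pop 2: in=01111 → 00111 (no change)

Fixpoint:
  val[0] = 00111
  val[1] = 01111
  val[2] = 00111
  val[3] = 01101
  val[4] = 00111

01111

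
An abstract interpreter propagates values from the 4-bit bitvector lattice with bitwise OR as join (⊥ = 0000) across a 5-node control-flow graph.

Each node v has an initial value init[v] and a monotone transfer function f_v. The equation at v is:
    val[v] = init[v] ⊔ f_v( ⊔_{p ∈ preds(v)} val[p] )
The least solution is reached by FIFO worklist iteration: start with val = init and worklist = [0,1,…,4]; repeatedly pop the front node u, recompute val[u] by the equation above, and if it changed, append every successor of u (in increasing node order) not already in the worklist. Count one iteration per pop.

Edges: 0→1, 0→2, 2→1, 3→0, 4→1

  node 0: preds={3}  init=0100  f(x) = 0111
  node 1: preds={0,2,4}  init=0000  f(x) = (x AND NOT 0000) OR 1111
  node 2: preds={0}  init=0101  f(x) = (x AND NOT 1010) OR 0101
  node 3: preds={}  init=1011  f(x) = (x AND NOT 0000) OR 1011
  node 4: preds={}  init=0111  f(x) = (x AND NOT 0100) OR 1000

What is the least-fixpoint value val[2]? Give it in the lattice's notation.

Worklist (6 pops):
  #1 pop 0: in=1011 → 0111 (was 0100); enqueue []
  #2 pop 1: in=0111 → 1111 (was 0000); enqueue []
  #3 pop 2: in=0111 → 0101 (no change)
  #4 pop 3: in=0000 → 1011 (no change)
  #5 pop 4: in=0000 → 1111 (was 0111); enqueue [1]
  #6 pop 1: in=1111 → 1111 (no change)

Fixpoint:
  val[0] = 0111
  val[1] = 1111
  val[2] = 0101
  val[3] = 1011
  val[4] = 1111

0101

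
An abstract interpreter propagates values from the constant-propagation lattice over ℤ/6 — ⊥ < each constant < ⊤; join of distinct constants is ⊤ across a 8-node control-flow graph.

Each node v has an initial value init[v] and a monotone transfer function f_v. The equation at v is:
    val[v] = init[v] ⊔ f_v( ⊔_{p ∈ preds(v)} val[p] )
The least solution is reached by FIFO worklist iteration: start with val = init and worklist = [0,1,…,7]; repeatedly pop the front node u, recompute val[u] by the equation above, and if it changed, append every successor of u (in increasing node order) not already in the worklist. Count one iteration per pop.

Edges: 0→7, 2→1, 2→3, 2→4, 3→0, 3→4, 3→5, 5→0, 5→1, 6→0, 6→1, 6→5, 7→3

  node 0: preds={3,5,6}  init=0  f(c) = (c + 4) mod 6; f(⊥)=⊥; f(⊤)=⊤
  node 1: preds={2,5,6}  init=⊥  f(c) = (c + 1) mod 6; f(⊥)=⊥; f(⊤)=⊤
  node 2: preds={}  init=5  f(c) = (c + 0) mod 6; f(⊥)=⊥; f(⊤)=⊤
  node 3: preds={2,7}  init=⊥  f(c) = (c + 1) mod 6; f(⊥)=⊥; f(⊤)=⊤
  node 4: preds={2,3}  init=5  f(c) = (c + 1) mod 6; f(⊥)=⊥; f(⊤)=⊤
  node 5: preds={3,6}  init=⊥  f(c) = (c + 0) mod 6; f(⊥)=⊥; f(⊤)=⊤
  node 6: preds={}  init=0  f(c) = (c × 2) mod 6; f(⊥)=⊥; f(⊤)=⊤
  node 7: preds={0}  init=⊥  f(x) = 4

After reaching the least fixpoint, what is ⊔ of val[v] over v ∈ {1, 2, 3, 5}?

⊤

Worklist (16 pops):
  #1 pop 0: in=0 → ⊤ (was 0); enqueue []
  #2 pop 1: in=⊤ → ⊤ (was ⊥); enqueue []
  #3 pop 2: in=⊥ → 5 (no change)
  #4 pop 3: in=5 → 0 (was ⊥); enqueue [0]
  #5 pop 4: in=⊤ → ⊤ (was 5); enqueue []
  #6 pop 5: in=0 → 0 (was ⊥); enqueue [1]
  #7 pop 6: in=⊥ → 0 (no change)
  #8 pop 7: in=⊤ → 4 (was ⊥); enqueue [3]
  #9 pop 0: in=0 → ⊤ (no change)
  #10 pop 1: in=⊤ → ⊤ (no change)
  #11 pop 3: in=⊤ → ⊤ (was 0); enqueue [0,4,5]
  #12 pop 0: in=⊤ → ⊤ (no change)
  #13 pop 4: in=⊤ → ⊤ (no change)
  #14 pop 5: in=⊤ → ⊤ (was 0); enqueue [0,1]
  #15 pop 0: in=⊤ → ⊤ (no change)
  #16 pop 1: in=⊤ → ⊤ (no change)

Fixpoint:
  val[0] = ⊤
  val[1] = ⊤
  val[2] = 5
  val[3] = ⊤
  val[4] = ⊤
  val[5] = ⊤
  val[6] = 0
  val[7] = 4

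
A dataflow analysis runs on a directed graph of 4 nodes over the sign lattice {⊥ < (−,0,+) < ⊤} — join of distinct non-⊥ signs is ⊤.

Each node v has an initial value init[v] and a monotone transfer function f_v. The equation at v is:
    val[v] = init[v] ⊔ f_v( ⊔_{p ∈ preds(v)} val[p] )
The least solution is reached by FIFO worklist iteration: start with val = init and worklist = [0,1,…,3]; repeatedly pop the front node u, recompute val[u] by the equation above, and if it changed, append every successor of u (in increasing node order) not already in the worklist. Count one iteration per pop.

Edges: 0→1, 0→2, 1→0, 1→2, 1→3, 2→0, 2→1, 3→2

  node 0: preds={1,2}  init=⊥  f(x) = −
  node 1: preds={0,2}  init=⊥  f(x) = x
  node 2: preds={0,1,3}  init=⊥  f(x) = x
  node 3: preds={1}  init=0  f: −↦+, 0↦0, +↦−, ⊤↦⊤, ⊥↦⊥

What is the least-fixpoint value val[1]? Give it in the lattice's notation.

⊤

Worklist (9 pops):
  #1 pop 0: in=⊥ → − (was ⊥); enqueue []
  #2 pop 1: in=− → − (was ⊥); enqueue [0]
  #3 pop 2: in=⊤ → ⊤ (was ⊥); enqueue [1]
  #4 pop 3: in=− → ⊤ (was 0); enqueue [2]
  #5 pop 0: in=⊤ → − (no change)
  #6 pop 1: in=⊤ → ⊤ (was −); enqueue [0,3]
  #7 pop 2: in=⊤ → ⊤ (no change)
  #8 pop 0: in=⊤ → − (no change)
  #9 pop 3: in=⊤ → ⊤ (no change)

Fixpoint:
  val[0] = −
  val[1] = ⊤
  val[2] = ⊤
  val[3] = ⊤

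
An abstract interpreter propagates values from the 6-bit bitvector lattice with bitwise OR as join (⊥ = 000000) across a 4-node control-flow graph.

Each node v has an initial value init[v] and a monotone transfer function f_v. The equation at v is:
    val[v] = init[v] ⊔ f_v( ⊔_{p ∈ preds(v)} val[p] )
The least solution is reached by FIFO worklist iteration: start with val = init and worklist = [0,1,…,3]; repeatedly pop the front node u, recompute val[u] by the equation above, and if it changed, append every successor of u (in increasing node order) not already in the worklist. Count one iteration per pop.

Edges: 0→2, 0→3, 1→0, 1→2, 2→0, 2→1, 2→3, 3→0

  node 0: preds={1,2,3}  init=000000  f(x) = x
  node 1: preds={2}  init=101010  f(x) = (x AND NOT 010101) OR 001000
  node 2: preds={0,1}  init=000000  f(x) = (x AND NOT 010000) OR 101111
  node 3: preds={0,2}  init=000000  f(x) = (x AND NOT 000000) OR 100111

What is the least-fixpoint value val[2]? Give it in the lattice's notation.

Worklist (8 pops):
  #1 pop 0: in=101010 → 101010 (was 000000); enqueue []
  #2 pop 1: in=000000 → 101010 (no change)
  #3 pop 2: in=101010 → 101111 (was 000000); enqueue [0,1]
  #4 pop 3: in=101111 → 101111 (was 000000); enqueue []
  #5 pop 0: in=101111 → 101111 (was 101010); enqueue [2,3]
  #6 pop 1: in=101111 → 101010 (no change)
  #7 pop 2: in=101111 → 101111 (no change)
  #8 pop 3: in=101111 → 101111 (no change)

Fixpoint:
  val[0] = 101111
  val[1] = 101010
  val[2] = 101111
  val[3] = 101111

101111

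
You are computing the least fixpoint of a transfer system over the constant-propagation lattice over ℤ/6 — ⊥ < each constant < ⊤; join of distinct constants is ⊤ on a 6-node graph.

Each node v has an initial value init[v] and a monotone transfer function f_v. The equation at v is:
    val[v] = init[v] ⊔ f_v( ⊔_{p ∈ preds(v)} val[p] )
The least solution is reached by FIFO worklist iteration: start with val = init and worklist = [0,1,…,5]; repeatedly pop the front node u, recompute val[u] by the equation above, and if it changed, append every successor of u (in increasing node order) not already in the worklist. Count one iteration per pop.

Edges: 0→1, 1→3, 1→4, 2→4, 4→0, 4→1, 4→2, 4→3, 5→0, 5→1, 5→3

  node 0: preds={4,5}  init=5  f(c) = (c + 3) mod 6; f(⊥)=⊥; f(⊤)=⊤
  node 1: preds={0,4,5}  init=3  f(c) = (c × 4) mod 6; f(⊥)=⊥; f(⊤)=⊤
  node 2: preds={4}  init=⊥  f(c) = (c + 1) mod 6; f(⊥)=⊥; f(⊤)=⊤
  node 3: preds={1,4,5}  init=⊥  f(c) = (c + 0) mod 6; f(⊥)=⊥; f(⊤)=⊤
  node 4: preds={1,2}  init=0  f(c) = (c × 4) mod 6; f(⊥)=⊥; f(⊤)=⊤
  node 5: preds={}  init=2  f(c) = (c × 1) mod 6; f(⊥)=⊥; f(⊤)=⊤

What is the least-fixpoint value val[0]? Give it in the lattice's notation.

Iteration log — 11 steps:
  step 1. node 0  ⊔preds=⊤  new=⊤  old=5  +wl: 
  step 2. node 1  ⊔preds=⊤  new=⊤  old=3  +wl: 
  step 3. node 2  ⊔preds=0  new=1  old=⊥  +wl: 
  step 4. node 3  ⊔preds=⊤  new=⊤  old=⊥  +wl: 
  step 5. node 4  ⊔preds=⊤  new=⊤  old=0  +wl: 0,1,2,3
  step 6. node 5  ⊔preds=⊥  new=2  stable
  step 7. node 0  ⊔preds=⊤  new=⊤  stable
  step 8. node 1  ⊔preds=⊤  new=⊤  stable
  step 9. node 2  ⊔preds=⊤  new=⊤  old=1  +wl: 4
  step 10. node 3  ⊔preds=⊤  new=⊤  stable
  step 11. node 4  ⊔preds=⊤  new=⊤  stable

Least fixpoint reached:
  node 0: ⊤
  node 1: ⊤
  node 2: ⊤
  node 3: ⊤
  node 4: ⊤
  node 5: 2

⊤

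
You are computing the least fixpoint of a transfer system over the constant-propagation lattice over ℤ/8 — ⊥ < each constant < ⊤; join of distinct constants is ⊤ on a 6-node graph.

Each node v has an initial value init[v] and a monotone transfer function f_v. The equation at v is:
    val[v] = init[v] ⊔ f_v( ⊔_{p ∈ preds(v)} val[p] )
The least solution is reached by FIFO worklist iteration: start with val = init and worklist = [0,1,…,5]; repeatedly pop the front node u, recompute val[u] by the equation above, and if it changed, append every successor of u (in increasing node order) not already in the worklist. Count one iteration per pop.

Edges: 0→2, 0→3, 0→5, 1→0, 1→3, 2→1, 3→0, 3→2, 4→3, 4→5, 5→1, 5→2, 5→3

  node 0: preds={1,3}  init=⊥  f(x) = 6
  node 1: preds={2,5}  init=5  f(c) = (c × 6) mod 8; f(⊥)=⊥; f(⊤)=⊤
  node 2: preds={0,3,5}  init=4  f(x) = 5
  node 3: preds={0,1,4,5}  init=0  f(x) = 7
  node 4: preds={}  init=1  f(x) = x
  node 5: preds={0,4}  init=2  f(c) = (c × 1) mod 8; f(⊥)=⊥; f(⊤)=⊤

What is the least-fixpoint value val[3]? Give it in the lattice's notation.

⊤

Worklist (10 pops):
  #1 pop 0: in=⊤ → 6 (was ⊥); enqueue []
  #2 pop 1: in=⊤ → ⊤ (was 5); enqueue [0]
  #3 pop 2: in=⊤ → ⊤ (was 4); enqueue [1]
  #4 pop 3: in=⊤ → ⊤ (was 0); enqueue [2]
  #5 pop 4: in=⊥ → 1 (no change)
  #6 pop 5: in=⊤ → ⊤ (was 2); enqueue [3]
  #7 pop 0: in=⊤ → 6 (no change)
  #8 pop 1: in=⊤ → ⊤ (no change)
  #9 pop 2: in=⊤ → ⊤ (no change)
  #10 pop 3: in=⊤ → ⊤ (no change)

Fixpoint:
  val[0] = 6
  val[1] = ⊤
  val[2] = ⊤
  val[3] = ⊤
  val[4] = 1
  val[5] = ⊤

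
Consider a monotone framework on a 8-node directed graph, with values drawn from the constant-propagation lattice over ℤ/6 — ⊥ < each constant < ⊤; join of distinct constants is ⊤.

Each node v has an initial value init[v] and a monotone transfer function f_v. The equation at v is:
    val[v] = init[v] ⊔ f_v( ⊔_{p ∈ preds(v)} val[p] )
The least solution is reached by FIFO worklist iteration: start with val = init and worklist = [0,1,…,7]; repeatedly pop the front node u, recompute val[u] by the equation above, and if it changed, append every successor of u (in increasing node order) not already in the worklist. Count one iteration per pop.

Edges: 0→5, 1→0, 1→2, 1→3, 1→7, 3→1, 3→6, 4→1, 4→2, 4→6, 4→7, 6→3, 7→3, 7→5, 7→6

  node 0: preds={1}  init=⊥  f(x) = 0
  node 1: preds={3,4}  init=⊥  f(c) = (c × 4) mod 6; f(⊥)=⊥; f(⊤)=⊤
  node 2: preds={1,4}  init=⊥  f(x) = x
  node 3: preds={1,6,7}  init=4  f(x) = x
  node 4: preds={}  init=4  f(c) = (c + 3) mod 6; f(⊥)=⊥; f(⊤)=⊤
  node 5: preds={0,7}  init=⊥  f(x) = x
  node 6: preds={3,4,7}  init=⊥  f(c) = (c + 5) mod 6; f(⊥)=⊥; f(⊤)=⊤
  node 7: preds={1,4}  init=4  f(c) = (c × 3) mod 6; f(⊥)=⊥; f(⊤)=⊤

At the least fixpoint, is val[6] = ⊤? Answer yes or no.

yes

Trace (17 dequeues):
  [1] u=0 | in ⊥ | out 0 | prev ⊥ | push {}
  [2] u=1 | in 4 | out 4 | prev ⊥ | push {0}
  [3] u=2 | in 4 | out 4 | prev ⊥ | push {}
  [4] u=3 | in 4 | out 4 | ==
  [5] u=4 | in ⊥ | out 4 | ==
  [6] u=5 | in ⊤ | out ⊤ | prev ⊥ | push {}
  [7] u=6 | in 4 | out 3 | prev ⊥ | push {3}
  [8] u=7 | in 4 | out ⊤ | prev 4 | push {5,6}
  [9] u=0 | in 4 | out 0 | ==
  [10] u=3 | in ⊤ | out ⊤ | prev 4 | push {1}
  [11] u=5 | in ⊤ | out ⊤ | ==
  [12] u=6 | in ⊤ | out ⊤ | prev 3 | push {3}
  [13] u=1 | in ⊤ | out ⊤ | prev 4 | push {0,2,7}
  [14] u=3 | in ⊤ | out ⊤ | ==
  [15] u=0 | in ⊤ | out 0 | ==
  [16] u=2 | in ⊤ | out ⊤ | prev 4 | push {}
  [17] u=7 | in ⊤ | out ⊤ | ==

Converged values:
  [0] 0
  [1] ⊤
  [2] ⊤
  [3] ⊤
  [4] 4
  [5] ⊤
  [6] ⊤
  [7] ⊤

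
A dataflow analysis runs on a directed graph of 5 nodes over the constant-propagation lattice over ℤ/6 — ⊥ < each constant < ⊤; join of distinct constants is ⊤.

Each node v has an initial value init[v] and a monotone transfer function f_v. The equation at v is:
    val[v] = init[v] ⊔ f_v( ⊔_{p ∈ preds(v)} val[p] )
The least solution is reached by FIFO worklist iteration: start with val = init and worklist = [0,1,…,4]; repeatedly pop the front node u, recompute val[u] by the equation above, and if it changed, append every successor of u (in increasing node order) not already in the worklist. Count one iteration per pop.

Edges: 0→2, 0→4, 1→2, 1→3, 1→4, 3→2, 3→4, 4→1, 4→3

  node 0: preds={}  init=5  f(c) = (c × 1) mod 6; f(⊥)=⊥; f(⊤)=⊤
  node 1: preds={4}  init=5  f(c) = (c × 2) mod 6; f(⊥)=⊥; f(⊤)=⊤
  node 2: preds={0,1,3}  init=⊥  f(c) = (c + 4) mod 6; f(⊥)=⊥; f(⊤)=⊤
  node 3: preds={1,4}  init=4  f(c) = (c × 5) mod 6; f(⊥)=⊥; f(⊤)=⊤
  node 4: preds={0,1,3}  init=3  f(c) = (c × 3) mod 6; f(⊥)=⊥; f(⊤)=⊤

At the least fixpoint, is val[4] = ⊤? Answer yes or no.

Trace (8 dequeues):
  [1] u=0 | in ⊥ | out 5 | ==
  [2] u=1 | in 3 | out ⊤ | prev 5 | push {}
  [3] u=2 | in ⊤ | out ⊤ | prev ⊥ | push {}
  [4] u=3 | in ⊤ | out ⊤ | prev 4 | push {2}
  [5] u=4 | in ⊤ | out ⊤ | prev 3 | push {1,3}
  [6] u=2 | in ⊤ | out ⊤ | ==
  [7] u=1 | in ⊤ | out ⊤ | ==
  [8] u=3 | in ⊤ | out ⊤ | ==

Converged values:
  [0] 5
  [1] ⊤
  [2] ⊤
  [3] ⊤
  [4] ⊤

yes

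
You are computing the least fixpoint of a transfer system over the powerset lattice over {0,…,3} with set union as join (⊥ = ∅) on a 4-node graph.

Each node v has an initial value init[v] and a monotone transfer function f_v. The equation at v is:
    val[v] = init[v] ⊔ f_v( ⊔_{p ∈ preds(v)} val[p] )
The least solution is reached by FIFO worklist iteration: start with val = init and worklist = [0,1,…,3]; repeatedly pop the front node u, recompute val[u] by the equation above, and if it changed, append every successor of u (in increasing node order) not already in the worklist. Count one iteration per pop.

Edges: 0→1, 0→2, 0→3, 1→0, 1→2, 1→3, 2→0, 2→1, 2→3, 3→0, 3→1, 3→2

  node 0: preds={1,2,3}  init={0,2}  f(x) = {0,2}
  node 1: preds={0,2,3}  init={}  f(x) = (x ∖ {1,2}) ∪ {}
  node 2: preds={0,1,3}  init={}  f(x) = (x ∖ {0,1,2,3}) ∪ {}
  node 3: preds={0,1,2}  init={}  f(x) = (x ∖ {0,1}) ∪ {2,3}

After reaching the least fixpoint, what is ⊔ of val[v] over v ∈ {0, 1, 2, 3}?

{0,2,3}

Worklist (9 pops):
  #1 pop 0: in={} → {0,2} (no change)
  #2 pop 1: in={0,2} → {0} (was {}); enqueue [0]
  #3 pop 2: in={0,2} → {} (no change)
  #4 pop 3: in={0,2} → {2,3} (was {}); enqueue [1,2]
  #5 pop 0: in={0,2,3} → {0,2} (no change)
  #6 pop 1: in={0,2,3} → {0,3} (was {0}); enqueue [0,3]
  #7 pop 2: in={0,2,3} → {} (no change)
  #8 pop 0: in={0,2,3} → {0,2} (no change)
  #9 pop 3: in={0,2,3} → {2,3} (no change)

Fixpoint:
  val[0] = {0,2}
  val[1] = {0,3}
  val[2] = {}
  val[3] = {2,3}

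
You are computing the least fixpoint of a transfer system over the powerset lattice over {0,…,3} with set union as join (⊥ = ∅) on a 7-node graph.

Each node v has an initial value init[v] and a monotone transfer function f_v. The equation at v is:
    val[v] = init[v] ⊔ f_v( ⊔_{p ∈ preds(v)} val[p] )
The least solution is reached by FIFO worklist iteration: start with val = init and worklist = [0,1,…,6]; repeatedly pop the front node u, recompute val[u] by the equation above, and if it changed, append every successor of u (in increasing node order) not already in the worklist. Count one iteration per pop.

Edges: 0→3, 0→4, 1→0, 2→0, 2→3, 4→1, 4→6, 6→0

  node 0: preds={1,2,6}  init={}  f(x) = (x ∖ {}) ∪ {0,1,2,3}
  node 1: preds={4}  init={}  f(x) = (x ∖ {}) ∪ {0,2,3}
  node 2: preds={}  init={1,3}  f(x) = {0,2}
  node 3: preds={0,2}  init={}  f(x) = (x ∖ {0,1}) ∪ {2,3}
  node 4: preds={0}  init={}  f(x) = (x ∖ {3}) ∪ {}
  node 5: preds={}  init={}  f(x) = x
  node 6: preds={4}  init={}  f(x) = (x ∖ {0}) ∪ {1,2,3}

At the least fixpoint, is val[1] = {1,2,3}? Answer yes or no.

no

Iteration log — 10 steps:
  step 1. node 0  ⊔preds={1,3}  new={0,1,2,3}  old={}  +wl: 
  step 2. node 1  ⊔preds={}  new={0,2,3}  old={}  +wl: 0
  step 3. node 2  ⊔preds={}  new={0,1,2,3}  old={1,3}  +wl: 
  step 4. node 3  ⊔preds={0,1,2,3}  new={2,3}  old={}  +wl: 
  step 5. node 4  ⊔preds={0,1,2,3}  new={0,1,2}  old={}  +wl: 1
  step 6. node 5  ⊔preds={}  new={}  stable
  step 7. node 6  ⊔preds={0,1,2}  new={1,2,3}  old={}  +wl: 
  step 8. node 0  ⊔preds={0,1,2,3}  new={0,1,2,3}  stable
  step 9. node 1  ⊔preds={0,1,2}  new={0,1,2,3}  old={0,2,3}  +wl: 0
  step 10. node 0  ⊔preds={0,1,2,3}  new={0,1,2,3}  stable

Least fixpoint reached:
  node 0: {0,1,2,3}
  node 1: {0,1,2,3}
  node 2: {0,1,2,3}
  node 3: {2,3}
  node 4: {0,1,2}
  node 5: {}
  node 6: {1,2,3}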